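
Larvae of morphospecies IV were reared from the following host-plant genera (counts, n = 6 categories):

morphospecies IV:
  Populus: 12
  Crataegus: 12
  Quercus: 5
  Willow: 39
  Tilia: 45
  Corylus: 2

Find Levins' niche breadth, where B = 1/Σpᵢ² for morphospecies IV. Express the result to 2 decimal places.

3.42

Proportions for morphospecies IV (n=115): 12/115=0.1043, 12/115=0.1043, 5/115=0.0435, 39/115=0.3391, 45/115=0.3913, 2/115=0.0174
Σpᵢ² = 0.1043² + 0.1043² + 0.0435² + 0.3391² + 0.3913² + 0.0174² = 0.010878 + 0.010878 + 0.001892 + 0.114989 + 0.153116 + 0.000303 = 0.292056
B = 1 / 0.292056 = 3.4240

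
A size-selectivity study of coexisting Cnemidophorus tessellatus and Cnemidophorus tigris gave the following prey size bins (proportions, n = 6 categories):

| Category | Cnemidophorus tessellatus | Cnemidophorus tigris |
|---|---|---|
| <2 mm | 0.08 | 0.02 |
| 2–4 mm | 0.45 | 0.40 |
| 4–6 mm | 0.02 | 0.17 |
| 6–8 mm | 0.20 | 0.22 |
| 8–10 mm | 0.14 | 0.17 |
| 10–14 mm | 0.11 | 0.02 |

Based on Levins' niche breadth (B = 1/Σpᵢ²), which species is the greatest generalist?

Σp_tessᵢ² = 0.08² + 0.45² + 0.02² + 0.20² + 0.14² + 0.11² = 0.0064 + 0.2025 + 0.0004 + 0.0400 + 0.0196 + 0.0121 = 0.2810
B_tess = 1 / 0.2810 = 3.5587
Σp_tigrᵢ² = 0.02² + 0.40² + 0.17² + 0.22² + 0.17² + 0.02² = 0.0004 + 0.1600 + 0.0289 + 0.0484 + 0.0289 + 0.0004 = 0.2670
B_tigr = 1 / 0.2670 = 3.7453
Highest B → broadest niche (most generalist): Cnemidophorus tigris (B = 3.75).

Cnemidophorus tigris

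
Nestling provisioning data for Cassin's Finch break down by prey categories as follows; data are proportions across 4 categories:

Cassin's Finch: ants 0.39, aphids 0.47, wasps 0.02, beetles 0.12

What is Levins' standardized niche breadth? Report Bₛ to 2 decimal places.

Σpᵢ² = 0.39² + 0.47² + 0.02² + 0.12² = 0.1521 + 0.2209 + 0.0004 + 0.0144 = 0.3878
B = 1 / 0.3878 = 2.5786
Bₛ = (B − 1)/(n − 1) = (2.5786 − 1)/(4 − 1) = 1.5786/3 = 0.5262

0.53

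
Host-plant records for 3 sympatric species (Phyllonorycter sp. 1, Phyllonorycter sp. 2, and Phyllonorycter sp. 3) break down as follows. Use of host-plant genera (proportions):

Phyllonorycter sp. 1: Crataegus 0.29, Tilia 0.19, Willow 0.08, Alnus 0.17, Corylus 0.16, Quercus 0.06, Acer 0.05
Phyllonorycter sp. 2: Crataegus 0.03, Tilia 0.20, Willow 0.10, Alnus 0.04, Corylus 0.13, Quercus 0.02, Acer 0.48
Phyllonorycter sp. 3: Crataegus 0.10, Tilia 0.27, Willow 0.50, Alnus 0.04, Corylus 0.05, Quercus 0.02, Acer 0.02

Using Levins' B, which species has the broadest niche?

Phyllonorycter sp. 1

Σp_1ᵢ² = 0.29² + 0.19² + 0.08² + 0.17² + 0.16² + 0.06² + 0.05² = 0.0841 + 0.0361 + 0.0064 + 0.0289 + 0.0256 + 0.0036 + 0.0025 = 0.1872
B_1 = 1 / 0.1872 = 5.3419
Σp_2ᵢ² = 0.03² + 0.20² + 0.10² + 0.04² + 0.13² + 0.02² + 0.48² = 0.0009 + 0.0400 + 0.0100 + 0.0016 + 0.0169 + 0.0004 + 0.2304 = 0.3002
B_2 = 1 / 0.3002 = 3.3311
Σp_3ᵢ² = 0.10² + 0.27² + 0.50² + 0.04² + 0.05² + 0.02² + 0.02² = 0.0100 + 0.0729 + 0.2500 + 0.0016 + 0.0025 + 0.0004 + 0.0004 = 0.3378
B_3 = 1 / 0.3378 = 2.9603
Highest B → broadest niche (most generalist): Phyllonorycter sp. 1 (B = 5.34).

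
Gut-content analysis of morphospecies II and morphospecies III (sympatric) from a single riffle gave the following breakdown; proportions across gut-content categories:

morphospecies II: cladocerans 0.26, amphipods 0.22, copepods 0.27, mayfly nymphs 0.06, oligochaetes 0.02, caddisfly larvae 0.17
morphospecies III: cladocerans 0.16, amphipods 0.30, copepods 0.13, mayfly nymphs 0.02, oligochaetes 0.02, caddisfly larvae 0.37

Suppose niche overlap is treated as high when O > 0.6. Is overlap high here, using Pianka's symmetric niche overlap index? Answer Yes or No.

Yes

Σ p₁ᵢp₂ᵢ = 0.0416 + 0.0660 + 0.0351 + 0.0012 + 0.0004 + 0.0629 = 0.2072
Σp_1ᵢ² = 0.26² + 0.22² + 0.27² + 0.06² + 0.02² + 0.17² = 0.0676 + 0.0484 + 0.0729 + 0.0036 + 0.0004 + 0.0289 = 0.2218
Σp_2ᵢ² = 0.16² + 0.30² + 0.13² + 0.02² + 0.02² + 0.37² = 0.0256 + 0.0900 + 0.0169 + 0.0004 + 0.0004 + 0.1369 = 0.2702
O = 0.2072 / √(0.2218 × 0.2702) = 0.2072 / 0.24481 = 0.8464
O = 0.8464 > 0.6 → Yes.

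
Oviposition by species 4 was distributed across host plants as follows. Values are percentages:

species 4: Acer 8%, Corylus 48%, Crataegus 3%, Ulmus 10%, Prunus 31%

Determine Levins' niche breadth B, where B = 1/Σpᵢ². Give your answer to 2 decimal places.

Convert percentages to proportions (divide by 100).
Σpᵢ² = 0.08² + 0.48² + 0.03² + 0.10² + 0.31² = 0.0064 + 0.2304 + 0.0009 + 0.0100 + 0.0961 = 0.3438
B = 1 / 0.3438 = 2.9087

2.91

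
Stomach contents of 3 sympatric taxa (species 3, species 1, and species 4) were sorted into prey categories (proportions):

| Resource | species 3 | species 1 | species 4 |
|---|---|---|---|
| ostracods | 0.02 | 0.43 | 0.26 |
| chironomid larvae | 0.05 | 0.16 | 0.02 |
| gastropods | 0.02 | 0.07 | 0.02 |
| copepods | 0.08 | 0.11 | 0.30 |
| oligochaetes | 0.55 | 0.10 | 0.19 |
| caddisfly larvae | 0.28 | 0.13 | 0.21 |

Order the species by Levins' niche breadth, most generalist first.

Σp_3ᵢ² = 0.02² + 0.05² + 0.02² + 0.08² + 0.55² + 0.28² = 0.0004 + 0.0025 + 0.0004 + 0.0064 + 0.3025 + 0.0784 = 0.3906
B_3 = 1 / 0.3906 = 2.5602
Σp_1ᵢ² = 0.43² + 0.16² + 0.07² + 0.11² + 0.10² + 0.13² = 0.1849 + 0.0256 + 0.0049 + 0.0121 + 0.0100 + 0.0169 = 0.2544
B_1 = 1 / 0.2544 = 3.9308
Σp_4ᵢ² = 0.26² + 0.02² + 0.02² + 0.30² + 0.19² + 0.21² = 0.0676 + 0.0004 + 0.0004 + 0.0900 + 0.0361 + 0.0441 = 0.2386
B_4 = 1 / 0.2386 = 4.1911
Ranking by B (broadest → narrowest): species 4 (4.19) > species 1 (3.93) > species 3 (2.56)

species 4 > species 1 > species 3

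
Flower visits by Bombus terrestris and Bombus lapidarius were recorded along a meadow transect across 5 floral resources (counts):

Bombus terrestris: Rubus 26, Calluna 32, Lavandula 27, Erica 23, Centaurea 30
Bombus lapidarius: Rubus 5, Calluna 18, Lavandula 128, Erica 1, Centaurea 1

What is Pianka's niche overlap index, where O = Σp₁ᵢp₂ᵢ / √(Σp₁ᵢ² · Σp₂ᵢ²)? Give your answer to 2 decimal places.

Proportions for Bombus terrestris (n=138): 26/138=0.1884, 32/138=0.2319, 27/138=0.1957, 23/138=0.1667, 30/138=0.2174
Proportions for Bombus lapidarius (n=153): 5/153=0.0327, 18/153=0.1176, 128/153=0.8366, 1/153=0.0065, 1/153=0.0065
Σ p₁ᵢp₂ᵢ = 0.006161 + 0.027271 + 0.163723 + 0.001084 + 0.001413 = 0.199652
Σp_1ᵢ² = 0.1884² + 0.2319² + 0.1957² + 0.1667² + 0.2174² = 0.035495 + 0.053778 + 0.038298 + 0.027789 + 0.047263 = 0.202623
Σp_2ᵢ² = 0.0327² + 0.1176² + 0.8366² + 0.0065² + 0.0065² = 0.001069 + 0.013830 + 0.699900 + 0.000042 + 0.000042 = 0.714883
O = 0.199652 / √(0.202623 × 0.714883) = 0.199652 / 0.3805939 = 0.5246

0.52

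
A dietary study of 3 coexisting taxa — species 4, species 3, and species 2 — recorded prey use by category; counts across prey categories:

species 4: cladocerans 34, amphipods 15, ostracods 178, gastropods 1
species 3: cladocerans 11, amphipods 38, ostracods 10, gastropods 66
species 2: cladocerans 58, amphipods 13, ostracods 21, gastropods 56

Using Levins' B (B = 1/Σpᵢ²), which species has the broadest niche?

species 2

Proportions for species 4 (n=228): 34/228=0.1491, 15/228=0.0658, 178/228=0.7807, 1/228=0.0044
Proportions for species 3 (n=125): 11/125=0.0880, 38/125=0.3040, 10/125=0.0800, 66/125=0.5280
Proportions for species 2 (n=148): 58/148=0.3919, 13/148=0.0878, 21/148=0.1419, 56/148=0.3784
Σp_4ᵢ² = 0.1491² + 0.0658² + 0.7807² + 0.0044² = 0.022231 + 0.004330 + 0.609492 + 0.000019 = 0.636072
B_4 = 1 / 0.636072 = 1.5721
Σp_3ᵢ² = 0.0880² + 0.3040² + 0.0800² + 0.5280² = 0.007744 + 0.092416 + 0.006400 + 0.278784 = 0.385344
B_3 = 1 / 0.385344 = 2.5951
Σp_2ᵢ² = 0.3919² + 0.0878² + 0.1419² + 0.3784² = 0.153586 + 0.007709 + 0.020136 + 0.143187 = 0.324618
B_2 = 1 / 0.324618 = 3.0805
Highest B → broadest niche (most generalist): species 2 (B = 3.08).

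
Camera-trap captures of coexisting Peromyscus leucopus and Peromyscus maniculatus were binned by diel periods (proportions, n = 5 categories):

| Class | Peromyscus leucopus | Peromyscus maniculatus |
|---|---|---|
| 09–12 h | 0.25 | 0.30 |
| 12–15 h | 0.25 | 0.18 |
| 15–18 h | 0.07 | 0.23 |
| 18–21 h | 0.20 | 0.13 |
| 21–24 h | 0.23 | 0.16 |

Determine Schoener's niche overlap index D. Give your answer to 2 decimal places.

0.79

Σ|p₁ᵢ − p₂ᵢ| = 0.05 + 0.07 + 0.16 + 0.07 + 0.07 = 0.42
D = 1 − ½ × 0.42 = 1 − 0.210 = 0.7900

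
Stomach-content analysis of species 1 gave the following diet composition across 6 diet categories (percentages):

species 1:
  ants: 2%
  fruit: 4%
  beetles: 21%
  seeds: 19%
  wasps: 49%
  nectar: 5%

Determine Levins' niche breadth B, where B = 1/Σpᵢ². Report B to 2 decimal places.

Convert percentages to proportions (divide by 100).
Σpᵢ² = 0.02² + 0.04² + 0.21² + 0.19² + 0.49² + 0.05² = 0.0004 + 0.0016 + 0.0441 + 0.0361 + 0.2401 + 0.0025 = 0.3248
B = 1 / 0.3248 = 3.0788

3.08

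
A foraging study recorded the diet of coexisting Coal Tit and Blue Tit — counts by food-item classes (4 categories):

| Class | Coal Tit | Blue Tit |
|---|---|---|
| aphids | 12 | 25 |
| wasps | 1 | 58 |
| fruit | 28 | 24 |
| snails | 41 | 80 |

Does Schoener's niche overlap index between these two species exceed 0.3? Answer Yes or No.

Yes

Proportions for Coal Tit (n=82): 12/82=0.1463, 1/82=0.0122, 28/82=0.3415, 41/82=0.5000
Proportions for Blue Tit (n=187): 25/187=0.1337, 58/187=0.3102, 24/187=0.1283, 80/187=0.4278
Σ|p₁ᵢ − p₂ᵢ| = 0.0126 + 0.2980 + 0.2132 + 0.0722 = 0.5960
D = 1 − ½ × 0.5960 = 1 − 0.29800 = 0.70200
D = 0.70200 > 0.3 → Yes.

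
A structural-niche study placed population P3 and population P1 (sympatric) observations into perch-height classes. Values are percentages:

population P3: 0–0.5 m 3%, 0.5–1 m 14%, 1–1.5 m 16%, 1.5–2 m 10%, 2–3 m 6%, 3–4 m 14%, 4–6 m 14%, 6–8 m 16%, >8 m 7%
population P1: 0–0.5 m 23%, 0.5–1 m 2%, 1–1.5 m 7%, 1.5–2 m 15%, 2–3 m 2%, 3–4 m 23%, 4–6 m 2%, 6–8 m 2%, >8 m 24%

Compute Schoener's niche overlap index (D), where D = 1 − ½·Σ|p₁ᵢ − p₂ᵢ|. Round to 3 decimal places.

0.490

Convert percentages to proportions (divide by 100).
Σ|p₁ᵢ − p₂ᵢ| = 0.20 + 0.12 + 0.09 + 0.05 + 0.04 + 0.09 + 0.12 + 0.14 + 0.17 = 1.02
D = 1 − ½ × 1.02 = 1 − 0.510 = 0.49000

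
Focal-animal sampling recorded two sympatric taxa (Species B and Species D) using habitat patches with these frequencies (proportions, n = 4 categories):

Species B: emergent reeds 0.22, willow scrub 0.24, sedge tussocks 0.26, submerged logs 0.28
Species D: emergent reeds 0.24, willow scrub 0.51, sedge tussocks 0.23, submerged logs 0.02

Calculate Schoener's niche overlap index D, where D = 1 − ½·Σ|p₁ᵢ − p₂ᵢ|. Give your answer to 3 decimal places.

Σ|p₁ᵢ − p₂ᵢ| = 0.02 + 0.27 + 0.03 + 0.26 = 0.58
D = 1 − ½ × 0.58 = 1 − 0.290 = 0.71000

0.710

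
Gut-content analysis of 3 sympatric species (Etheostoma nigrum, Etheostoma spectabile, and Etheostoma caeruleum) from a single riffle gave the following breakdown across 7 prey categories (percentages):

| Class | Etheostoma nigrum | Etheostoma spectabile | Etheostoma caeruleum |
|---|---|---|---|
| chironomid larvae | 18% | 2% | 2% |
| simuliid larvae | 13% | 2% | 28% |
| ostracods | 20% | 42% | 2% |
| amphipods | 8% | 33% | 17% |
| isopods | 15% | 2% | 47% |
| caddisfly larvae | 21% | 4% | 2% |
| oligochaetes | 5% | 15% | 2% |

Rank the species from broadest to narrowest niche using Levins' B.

Convert percentages to proportions (divide by 100).
Σp_nigrᵢ² = 0.18² + 0.13² + 0.20² + 0.08² + 0.15² + 0.21² + 0.05² = 0.0324 + 0.0169 + 0.0400 + 0.0064 + 0.0225 + 0.0441 + 0.0025 = 0.1648
B_nigr = 1 / 0.1648 = 6.0680
Σp_specᵢ² = 0.02² + 0.02² + 0.42² + 0.33² + 0.02² + 0.04² + 0.15² = 0.0004 + 0.0004 + 0.1764 + 0.1089 + 0.0004 + 0.0016 + 0.0225 = 0.3106
B_spec = 1 / 0.3106 = 3.2196
Σp_caerᵢ² = 0.02² + 0.28² + 0.02² + 0.17² + 0.47² + 0.02² + 0.02² = 0.0004 + 0.0784 + 0.0004 + 0.0289 + 0.2209 + 0.0004 + 0.0004 = 0.3298
B_caer = 1 / 0.3298 = 3.0321
Ranking by B (broadest → narrowest): Etheostoma nigrum (6.07) > Etheostoma spectabile (3.22) > Etheostoma caeruleum (3.03)

Etheostoma nigrum > Etheostoma spectabile > Etheostoma caeruleum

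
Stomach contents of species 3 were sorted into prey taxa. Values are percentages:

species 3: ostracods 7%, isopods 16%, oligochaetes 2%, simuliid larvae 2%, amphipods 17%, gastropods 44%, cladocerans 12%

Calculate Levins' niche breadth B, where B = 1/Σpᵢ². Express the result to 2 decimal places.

Convert percentages to proportions (divide by 100).
Σpᵢ² = 0.07² + 0.16² + 0.02² + 0.02² + 0.17² + 0.44² + 0.12² = 0.0049 + 0.0256 + 0.0004 + 0.0004 + 0.0289 + 0.1936 + 0.0144 = 0.2682
B = 1 / 0.2682 = 3.7286

3.73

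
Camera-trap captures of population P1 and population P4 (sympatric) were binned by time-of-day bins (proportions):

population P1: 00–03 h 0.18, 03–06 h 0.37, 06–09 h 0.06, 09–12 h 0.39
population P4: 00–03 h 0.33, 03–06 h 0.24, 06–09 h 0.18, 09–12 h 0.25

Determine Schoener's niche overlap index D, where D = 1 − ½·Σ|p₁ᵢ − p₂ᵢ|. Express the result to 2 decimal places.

0.73

Σ|p₁ᵢ − p₂ᵢ| = 0.15 + 0.13 + 0.12 + 0.14 = 0.54
D = 1 − ½ × 0.54 = 1 − 0.270 = 0.7300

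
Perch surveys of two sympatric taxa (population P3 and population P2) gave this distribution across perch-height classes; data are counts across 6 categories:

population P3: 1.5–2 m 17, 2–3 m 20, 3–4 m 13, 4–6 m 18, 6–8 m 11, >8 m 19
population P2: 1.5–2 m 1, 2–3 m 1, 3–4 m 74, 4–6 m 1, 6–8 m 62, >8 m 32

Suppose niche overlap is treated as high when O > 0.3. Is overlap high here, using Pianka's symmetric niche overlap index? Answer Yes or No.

Yes

Proportions for population P3 (n=98): 17/98=0.1735, 20/98=0.2041, 13/98=0.1327, 18/98=0.1837, 11/98=0.1122, 19/98=0.1939
Proportions for population P2 (n=171): 1/171=0.0058, 1/171=0.0058, 74/171=0.4327, 1/171=0.0058, 62/171=0.3626, 32/171=0.1871
Σ p₁ᵢp₂ᵢ = 0.001006 + 0.001184 + 0.057419 + 0.001065 + 0.040684 + 0.036279 = 0.137637
Σp_1ᵢ² = 0.1735² + 0.2041² + 0.1327² + 0.1837² + 0.1122² + 0.1939² = 0.030102 + 0.041657 + 0.017609 + 0.033746 + 0.012589 + 0.037597 = 0.173300
Σp_2ᵢ² = 0.0058² + 0.0058² + 0.4327² + 0.0058² + 0.3626² + 0.1871² = 0.000034 + 0.000034 + 0.187229 + 0.000034 + 0.131479 + 0.035006 = 0.353816
O = 0.137637 / √(0.173300 × 0.353816) = 0.137637 / 0.2476213 = 0.5558
O = 0.5558 > 0.3 → Yes.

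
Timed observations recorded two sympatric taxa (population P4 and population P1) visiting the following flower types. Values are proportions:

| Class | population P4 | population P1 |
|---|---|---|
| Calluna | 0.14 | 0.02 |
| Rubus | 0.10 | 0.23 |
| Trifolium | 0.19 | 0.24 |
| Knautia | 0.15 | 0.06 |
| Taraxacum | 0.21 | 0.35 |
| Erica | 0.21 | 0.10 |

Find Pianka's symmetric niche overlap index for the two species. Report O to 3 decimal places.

0.838

Σ p₁ᵢp₂ᵢ = 0.0028 + 0.0230 + 0.0456 + 0.0090 + 0.0735 + 0.0210 = 0.1749
Σp_1ᵢ² = 0.14² + 0.10² + 0.19² + 0.15² + 0.21² + 0.21² = 0.0196 + 0.0100 + 0.0361 + 0.0225 + 0.0441 + 0.0441 = 0.1764
Σp_2ᵢ² = 0.02² + 0.23² + 0.24² + 0.06² + 0.35² + 0.10² = 0.0004 + 0.0529 + 0.0576 + 0.0036 + 0.1225 + 0.0100 = 0.2470
O = 0.1749 / √(0.1764 × 0.2470) = 0.1749 / 0.208736 = 0.83790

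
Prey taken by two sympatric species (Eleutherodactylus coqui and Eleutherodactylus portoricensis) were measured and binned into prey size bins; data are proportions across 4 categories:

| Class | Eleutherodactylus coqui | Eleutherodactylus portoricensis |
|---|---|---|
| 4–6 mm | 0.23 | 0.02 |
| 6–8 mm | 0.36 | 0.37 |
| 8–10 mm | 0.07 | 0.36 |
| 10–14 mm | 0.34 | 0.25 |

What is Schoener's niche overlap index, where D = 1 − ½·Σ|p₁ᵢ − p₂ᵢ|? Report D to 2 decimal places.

0.70

Σ|p₁ᵢ − p₂ᵢ| = 0.21 + 0.01 + 0.29 + 0.09 = 0.60
D = 1 − ½ × 0.60 = 1 − 0.300 = 0.7000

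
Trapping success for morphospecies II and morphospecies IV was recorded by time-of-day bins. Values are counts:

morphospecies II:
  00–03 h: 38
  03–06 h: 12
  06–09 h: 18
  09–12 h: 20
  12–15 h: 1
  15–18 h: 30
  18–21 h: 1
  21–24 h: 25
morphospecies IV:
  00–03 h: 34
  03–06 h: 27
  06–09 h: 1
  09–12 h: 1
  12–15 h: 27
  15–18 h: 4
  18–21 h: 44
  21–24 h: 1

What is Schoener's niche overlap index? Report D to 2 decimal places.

Proportions for morphospecies II (n=145): 38/145=0.2621, 12/145=0.0828, 18/145=0.1241, 20/145=0.1379, 1/145=0.0069, 30/145=0.2069, 1/145=0.0069, 25/145=0.1724
Proportions for morphospecies IV (n=139): 34/139=0.2446, 27/139=0.1942, 1/139=0.0072, 1/139=0.0072, 27/139=0.1942, 4/139=0.0288, 44/139=0.3165, 1/139=0.0072
Σ|p₁ᵢ − p₂ᵢ| = 0.0175 + 0.1114 + 0.1169 + 0.1307 + 0.1873 + 0.1781 + 0.3096 + 0.1652 = 1.2167
D = 1 − ½ × 1.2167 = 1 − 0.60835 = 0.39165

0.39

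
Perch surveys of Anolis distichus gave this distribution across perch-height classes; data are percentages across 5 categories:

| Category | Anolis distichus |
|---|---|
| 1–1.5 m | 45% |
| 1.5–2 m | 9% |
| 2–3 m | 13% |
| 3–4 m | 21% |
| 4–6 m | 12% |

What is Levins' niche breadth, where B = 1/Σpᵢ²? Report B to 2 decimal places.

3.50

Convert percentages to proportions (divide by 100).
Σpᵢ² = 0.45² + 0.09² + 0.13² + 0.21² + 0.12² = 0.2025 + 0.0081 + 0.0169 + 0.0441 + 0.0144 = 0.2860
B = 1 / 0.2860 = 3.4965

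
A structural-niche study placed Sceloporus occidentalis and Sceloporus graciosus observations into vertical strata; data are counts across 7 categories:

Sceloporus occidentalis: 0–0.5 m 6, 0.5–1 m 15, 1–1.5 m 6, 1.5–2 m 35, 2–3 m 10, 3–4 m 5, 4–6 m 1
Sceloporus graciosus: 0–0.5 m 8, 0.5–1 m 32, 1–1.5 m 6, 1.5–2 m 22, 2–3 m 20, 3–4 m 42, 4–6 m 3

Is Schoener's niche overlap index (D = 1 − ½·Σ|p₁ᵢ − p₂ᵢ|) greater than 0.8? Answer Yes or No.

No

Proportions for Sceloporus occidentalis (n=78): 6/78=0.0769, 15/78=0.1923, 6/78=0.0769, 35/78=0.4487, 10/78=0.1282, 5/78=0.0641, 1/78=0.0128
Proportions for Sceloporus graciosus (n=133): 8/133=0.0602, 32/133=0.2406, 6/133=0.0451, 22/133=0.1654, 20/133=0.1504, 42/133=0.3158, 3/133=0.0226
Σ|p₁ᵢ − p₂ᵢ| = 0.0167 + 0.0483 + 0.0318 + 0.2833 + 0.0222 + 0.2517 + 0.0098 = 0.6638
D = 1 − ½ × 0.6638 = 1 − 0.33190 = 0.66810
D = 0.66810 < 0.8 → No.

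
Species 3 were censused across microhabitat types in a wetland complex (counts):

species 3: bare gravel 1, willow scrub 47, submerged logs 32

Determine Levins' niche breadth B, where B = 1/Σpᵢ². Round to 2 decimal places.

Proportions for species 3 (n=80): 1/80=0.0125, 47/80=0.5875, 32/80=0.4000
Σpᵢ² = 0.0125² + 0.5875² + 0.4000² = 0.000156 + 0.345156 + 0.160000 = 0.505312
B = 1 / 0.505312 = 1.9790

1.98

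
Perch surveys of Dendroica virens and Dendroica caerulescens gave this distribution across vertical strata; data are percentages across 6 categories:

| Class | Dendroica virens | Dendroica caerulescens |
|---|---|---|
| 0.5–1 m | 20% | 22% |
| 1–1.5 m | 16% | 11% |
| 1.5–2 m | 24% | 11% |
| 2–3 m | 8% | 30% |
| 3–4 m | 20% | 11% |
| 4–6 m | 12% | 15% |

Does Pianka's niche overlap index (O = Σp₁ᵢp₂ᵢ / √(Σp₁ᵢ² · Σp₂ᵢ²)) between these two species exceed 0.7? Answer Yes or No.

Yes

Convert percentages to proportions (divide by 100).
Σ p₁ᵢp₂ᵢ = 0.0440 + 0.0176 + 0.0264 + 0.0240 + 0.0220 + 0.0180 = 0.1520
Σp_1ᵢ² = 0.20² + 0.16² + 0.24² + 0.08² + 0.20² + 0.12² = 0.0400 + 0.0256 + 0.0576 + 0.0064 + 0.0400 + 0.0144 = 0.1840
Σp_2ᵢ² = 0.22² + 0.11² + 0.11² + 0.30² + 0.11² + 0.15² = 0.0484 + 0.0121 + 0.0121 + 0.0900 + 0.0121 + 0.0225 = 0.1972
O = 0.1520 / √(0.1840 × 0.1972) = 0.1520 / 0.19049 = 0.7979
O = 0.7979 > 0.7 → Yes.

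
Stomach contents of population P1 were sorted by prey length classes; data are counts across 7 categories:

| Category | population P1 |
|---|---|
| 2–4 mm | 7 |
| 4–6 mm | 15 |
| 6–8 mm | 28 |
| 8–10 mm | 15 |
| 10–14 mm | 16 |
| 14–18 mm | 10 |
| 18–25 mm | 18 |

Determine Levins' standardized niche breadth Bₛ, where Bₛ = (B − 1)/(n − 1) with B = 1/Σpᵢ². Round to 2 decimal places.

0.84

Proportions for population P1 (n=109): 7/109=0.0642, 15/109=0.1376, 28/109=0.2569, 15/109=0.1376, 16/109=0.1468, 10/109=0.0917, 18/109=0.1651
Σpᵢ² = 0.0642² + 0.1376² + 0.2569² + 0.1376² + 0.1468² + 0.0917² + 0.1651² = 0.004122 + 0.018934 + 0.065998 + 0.018934 + 0.021550 + 0.008409 + 0.027258 = 0.165205
B = 1 / 0.165205 = 6.0531
Bₛ = (B − 1)/(n − 1) = (6.0531 − 1)/(7 − 1) = 5.0531/6 = 0.8422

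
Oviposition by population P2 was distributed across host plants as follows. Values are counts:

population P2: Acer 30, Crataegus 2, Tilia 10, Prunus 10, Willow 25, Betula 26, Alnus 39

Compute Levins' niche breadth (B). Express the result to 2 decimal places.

Proportions for population P2 (n=142): 30/142=0.2113, 2/142=0.0141, 10/142=0.0704, 10/142=0.0704, 25/142=0.1761, 26/142=0.1831, 39/142=0.2746
Σpᵢ² = 0.2113² + 0.0141² + 0.0704² + 0.0704² + 0.1761² + 0.1831² + 0.2746² = 0.044648 + 0.000199 + 0.004956 + 0.004956 + 0.031011 + 0.033526 + 0.075405 = 0.194701
B = 1 / 0.194701 = 5.1361

5.14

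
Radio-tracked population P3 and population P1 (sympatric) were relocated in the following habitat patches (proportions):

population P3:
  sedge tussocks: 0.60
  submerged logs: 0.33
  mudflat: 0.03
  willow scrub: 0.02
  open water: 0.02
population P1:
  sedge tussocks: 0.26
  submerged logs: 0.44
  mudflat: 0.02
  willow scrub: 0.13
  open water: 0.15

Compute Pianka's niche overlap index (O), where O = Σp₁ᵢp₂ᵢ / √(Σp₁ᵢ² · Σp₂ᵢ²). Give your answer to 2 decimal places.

0.82

Σ p₁ᵢp₂ᵢ = 0.1560 + 0.1452 + 0.0006 + 0.0026 + 0.0030 = 0.3074
Σp_1ᵢ² = 0.60² + 0.33² + 0.03² + 0.02² + 0.02² = 0.3600 + 0.1089 + 0.0009 + 0.0004 + 0.0004 = 0.4706
Σp_2ᵢ² = 0.26² + 0.44² + 0.02² + 0.13² + 0.15² = 0.0676 + 0.1936 + 0.0004 + 0.0169 + 0.0225 = 0.3010
O = 0.3074 / √(0.4706 × 0.3010) = 0.3074 / 0.37636 = 0.8168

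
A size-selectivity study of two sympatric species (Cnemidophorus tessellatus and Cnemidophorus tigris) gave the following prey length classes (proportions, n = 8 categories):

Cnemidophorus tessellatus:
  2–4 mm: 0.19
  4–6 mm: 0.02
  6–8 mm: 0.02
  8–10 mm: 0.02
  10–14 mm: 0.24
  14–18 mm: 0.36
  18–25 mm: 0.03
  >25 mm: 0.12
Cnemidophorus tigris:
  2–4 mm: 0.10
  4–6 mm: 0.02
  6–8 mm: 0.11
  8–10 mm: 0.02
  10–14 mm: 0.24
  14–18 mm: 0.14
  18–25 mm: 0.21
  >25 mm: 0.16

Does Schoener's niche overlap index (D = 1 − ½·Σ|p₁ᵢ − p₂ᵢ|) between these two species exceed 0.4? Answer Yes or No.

Σ|p₁ᵢ − p₂ᵢ| = 0.09 + 0.00 + 0.09 + 0.00 + 0.00 + 0.22 + 0.18 + 0.04 = 0.62
D = 1 − ½ × 0.62 = 1 − 0.310 = 0.6900
D = 0.6900 > 0.4 → Yes.

Yes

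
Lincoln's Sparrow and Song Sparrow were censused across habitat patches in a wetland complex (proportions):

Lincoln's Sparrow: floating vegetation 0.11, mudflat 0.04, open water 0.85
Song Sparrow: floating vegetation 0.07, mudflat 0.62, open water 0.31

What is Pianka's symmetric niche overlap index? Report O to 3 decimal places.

Σ p₁ᵢp₂ᵢ = 0.0077 + 0.0248 + 0.2635 = 0.2960
Σp_1ᵢ² = 0.11² + 0.04² + 0.85² = 0.0121 + 0.0016 + 0.7225 = 0.7362
Σp_2ᵢ² = 0.07² + 0.62² + 0.31² = 0.0049 + 0.3844 + 0.0961 = 0.4854
O = 0.2960 / √(0.7362 × 0.4854) = 0.2960 / 0.597789 = 0.49516

0.495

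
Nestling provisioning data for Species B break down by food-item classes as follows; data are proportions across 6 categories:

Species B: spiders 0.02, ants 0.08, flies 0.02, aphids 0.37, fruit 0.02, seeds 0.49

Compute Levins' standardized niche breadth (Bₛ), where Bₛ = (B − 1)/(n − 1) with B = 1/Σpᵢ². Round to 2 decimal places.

0.32

Σpᵢ² = 0.02² + 0.08² + 0.02² + 0.37² + 0.02² + 0.49² = 0.0004 + 0.0064 + 0.0004 + 0.1369 + 0.0004 + 0.2401 = 0.3846
B = 1 / 0.3846 = 2.6001
Bₛ = (B − 1)/(n − 1) = (2.6001 − 1)/(6 − 1) = 1.6001/5 = 0.3200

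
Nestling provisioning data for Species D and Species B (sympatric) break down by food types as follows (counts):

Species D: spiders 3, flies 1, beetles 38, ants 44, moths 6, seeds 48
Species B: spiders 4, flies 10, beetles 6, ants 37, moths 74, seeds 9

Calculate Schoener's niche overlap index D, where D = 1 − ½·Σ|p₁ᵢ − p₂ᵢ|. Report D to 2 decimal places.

Proportions for Species D (n=140): 3/140=0.0214, 1/140=0.0071, 38/140=0.2714, 44/140=0.3143, 6/140=0.0429, 48/140=0.3429
Proportions for Species B (n=140): 4/140=0.0286, 10/140=0.0714, 6/140=0.0429, 37/140=0.2643, 74/140=0.5286, 9/140=0.0643
Σ|p₁ᵢ − p₂ᵢ| = 0.0072 + 0.0643 + 0.2285 + 0.0500 + 0.4857 + 0.2786 = 1.1143
D = 1 − ½ × 1.1143 = 1 − 0.55715 = 0.44285

0.44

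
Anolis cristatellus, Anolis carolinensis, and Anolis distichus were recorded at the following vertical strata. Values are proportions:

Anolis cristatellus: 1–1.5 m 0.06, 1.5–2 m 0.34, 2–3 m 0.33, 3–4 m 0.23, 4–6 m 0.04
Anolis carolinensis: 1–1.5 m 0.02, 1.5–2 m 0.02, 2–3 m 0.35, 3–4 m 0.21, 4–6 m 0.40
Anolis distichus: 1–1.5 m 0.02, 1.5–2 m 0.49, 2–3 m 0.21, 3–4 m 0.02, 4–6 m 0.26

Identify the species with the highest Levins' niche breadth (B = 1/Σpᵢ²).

Anolis cristatellus

Σp_crisᵢ² = 0.06² + 0.34² + 0.33² + 0.23² + 0.04² = 0.0036 + 0.1156 + 0.1089 + 0.0529 + 0.0016 = 0.2826
B_cris = 1 / 0.2826 = 3.5386
Σp_caroᵢ² = 0.02² + 0.02² + 0.35² + 0.21² + 0.40² = 0.0004 + 0.0004 + 0.1225 + 0.0441 + 0.1600 = 0.3274
B_caro = 1 / 0.3274 = 3.0544
Σp_distᵢ² = 0.02² + 0.49² + 0.21² + 0.02² + 0.26² = 0.0004 + 0.2401 + 0.0441 + 0.0004 + 0.0676 = 0.3526
B_dist = 1 / 0.3526 = 2.8361
Highest B → broadest niche (most generalist): Anolis cristatellus (B = 3.54).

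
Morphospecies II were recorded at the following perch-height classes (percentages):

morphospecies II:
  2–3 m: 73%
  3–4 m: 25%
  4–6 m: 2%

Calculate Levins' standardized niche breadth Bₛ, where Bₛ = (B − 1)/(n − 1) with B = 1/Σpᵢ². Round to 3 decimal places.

Convert percentages to proportions (divide by 100).
Σpᵢ² = 0.73² + 0.25² + 0.02² = 0.5329 + 0.0625 + 0.0004 = 0.5958
B = 1 / 0.5958 = 1.67842
Bₛ = (B − 1)/(n − 1) = (1.67842 − 1)/(3 − 1) = 0.67842/2 = 0.33921

0.339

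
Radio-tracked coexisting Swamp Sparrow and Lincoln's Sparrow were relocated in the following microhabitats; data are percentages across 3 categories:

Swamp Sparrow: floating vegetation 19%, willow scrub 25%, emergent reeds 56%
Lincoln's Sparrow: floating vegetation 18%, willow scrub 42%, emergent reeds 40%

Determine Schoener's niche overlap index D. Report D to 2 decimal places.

0.83

Convert percentages to proportions (divide by 100).
Σ|p₁ᵢ − p₂ᵢ| = 0.01 + 0.17 + 0.16 = 0.34
D = 1 − ½ × 0.34 = 1 − 0.170 = 0.8300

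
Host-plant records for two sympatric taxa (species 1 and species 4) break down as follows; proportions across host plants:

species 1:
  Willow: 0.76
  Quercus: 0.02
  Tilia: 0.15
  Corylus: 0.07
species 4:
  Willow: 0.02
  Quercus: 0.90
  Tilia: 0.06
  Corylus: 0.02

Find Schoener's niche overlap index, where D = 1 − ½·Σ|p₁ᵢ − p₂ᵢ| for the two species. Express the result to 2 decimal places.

0.12

Σ|p₁ᵢ − p₂ᵢ| = 0.74 + 0.88 + 0.09 + 0.05 = 1.76
D = 1 − ½ × 1.76 = 1 − 0.880 = 0.1200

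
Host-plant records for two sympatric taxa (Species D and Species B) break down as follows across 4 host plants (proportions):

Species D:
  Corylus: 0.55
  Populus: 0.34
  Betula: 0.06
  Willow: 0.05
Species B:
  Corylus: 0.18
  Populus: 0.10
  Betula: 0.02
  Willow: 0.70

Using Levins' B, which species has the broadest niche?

Σp_Dᵢ² = 0.55² + 0.34² + 0.06² + 0.05² = 0.3025 + 0.1156 + 0.0036 + 0.0025 = 0.4242
B_D = 1 / 0.4242 = 2.3574
Σp_Bᵢ² = 0.18² + 0.10² + 0.02² + 0.70² = 0.0324 + 0.0100 + 0.0004 + 0.4900 = 0.5328
B_B = 1 / 0.5328 = 1.8769
Highest B → broadest niche (most generalist): Species D (B = 2.36).

Species D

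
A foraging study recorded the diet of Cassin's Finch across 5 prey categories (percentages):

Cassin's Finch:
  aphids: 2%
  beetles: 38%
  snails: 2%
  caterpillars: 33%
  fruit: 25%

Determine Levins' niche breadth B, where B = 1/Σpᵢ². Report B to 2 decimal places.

Convert percentages to proportions (divide by 100).
Σpᵢ² = 0.02² + 0.38² + 0.02² + 0.33² + 0.25² = 0.0004 + 0.1444 + 0.0004 + 0.1089 + 0.0625 = 0.3166
B = 1 / 0.3166 = 3.1586

3.16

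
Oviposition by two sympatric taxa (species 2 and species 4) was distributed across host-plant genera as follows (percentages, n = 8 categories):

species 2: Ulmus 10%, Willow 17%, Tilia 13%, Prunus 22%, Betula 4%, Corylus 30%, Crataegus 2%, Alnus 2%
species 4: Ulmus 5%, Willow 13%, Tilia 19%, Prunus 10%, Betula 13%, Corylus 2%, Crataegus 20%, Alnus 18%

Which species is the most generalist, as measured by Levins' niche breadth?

Convert percentages to proportions (divide by 100).
Σp_2ᵢ² = 0.10² + 0.17² + 0.13² + 0.22² + 0.04² + 0.30² + 0.02² + 0.02² = 0.0100 + 0.0289 + 0.0169 + 0.0484 + 0.0016 + 0.0900 + 0.0004 + 0.0004 = 0.1966
B_2 = 1 / 0.1966 = 5.0865
Σp_4ᵢ² = 0.05² + 0.13² + 0.19² + 0.10² + 0.13² + 0.02² + 0.20² + 0.18² = 0.0025 + 0.0169 + 0.0361 + 0.0100 + 0.0169 + 0.0004 + 0.0400 + 0.0324 = 0.1552
B_4 = 1 / 0.1552 = 6.4433
Highest B → broadest niche (most generalist): species 4 (B = 6.44).

species 4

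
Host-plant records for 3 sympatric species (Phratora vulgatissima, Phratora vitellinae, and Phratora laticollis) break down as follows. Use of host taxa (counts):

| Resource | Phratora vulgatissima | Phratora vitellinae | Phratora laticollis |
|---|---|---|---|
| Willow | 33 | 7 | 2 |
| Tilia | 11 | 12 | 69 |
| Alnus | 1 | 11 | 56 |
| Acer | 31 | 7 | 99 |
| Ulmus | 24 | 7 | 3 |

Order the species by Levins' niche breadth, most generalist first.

Proportions for Phratora vulgatissima (n=100): 33/100=0.3300, 11/100=0.1100, 1/100=0.0100, 31/100=0.3100, 24/100=0.2400
Proportions for Phratora vitellinae (n=44): 7/44=0.1591, 12/44=0.2727, 11/44=0.2500, 7/44=0.1591, 7/44=0.1591
Proportions for Phratora laticollis (n=229): 2/229=0.0087, 69/229=0.3013, 56/229=0.2445, 99/229=0.4323, 3/229=0.0131
Σp_vulgᵢ² = 0.3300² + 0.1100² + 0.0100² + 0.3100² + 0.2400² = 0.108900 + 0.012100 + 0.000100 + 0.096100 + 0.057600 = 0.274800
B_vulg = 1 / 0.274800 = 3.6390
Σp_viteᵢ² = 0.1591² + 0.2727² + 0.2500² + 0.1591² + 0.1591² = 0.025313 + 0.074365 + 0.062500 + 0.025313 + 0.025313 = 0.212804
B_vite = 1 / 0.212804 = 4.6992
Σp_latiᵢ² = 0.0087² + 0.3013² + 0.2445² + 0.4323² + 0.0131² = 0.000076 + 0.090782 + 0.059780 + 0.186883 + 0.000172 = 0.337693
B_lati = 1 / 0.337693 = 2.9613
Ranking by B (broadest → narrowest): Phratora vitellinae (4.70) > Phratora vulgatissima (3.64) > Phratora laticollis (2.96)

Phratora vitellinae > Phratora vulgatissima > Phratora laticollis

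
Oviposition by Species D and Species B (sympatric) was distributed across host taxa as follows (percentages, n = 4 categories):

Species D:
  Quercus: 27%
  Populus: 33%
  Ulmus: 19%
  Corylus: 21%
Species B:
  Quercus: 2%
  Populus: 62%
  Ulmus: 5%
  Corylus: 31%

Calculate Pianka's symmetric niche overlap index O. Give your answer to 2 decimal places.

0.80

Convert percentages to proportions (divide by 100).
Σ p₁ᵢp₂ᵢ = 0.0054 + 0.2046 + 0.0095 + 0.0651 = 0.2846
Σp_1ᵢ² = 0.27² + 0.33² + 0.19² + 0.21² = 0.0729 + 0.1089 + 0.0361 + 0.0441 = 0.2620
Σp_2ᵢ² = 0.02² + 0.62² + 0.05² + 0.31² = 0.0004 + 0.3844 + 0.0025 + 0.0961 = 0.4834
O = 0.2846 / √(0.2620 × 0.4834) = 0.2846 / 0.35588 = 0.7997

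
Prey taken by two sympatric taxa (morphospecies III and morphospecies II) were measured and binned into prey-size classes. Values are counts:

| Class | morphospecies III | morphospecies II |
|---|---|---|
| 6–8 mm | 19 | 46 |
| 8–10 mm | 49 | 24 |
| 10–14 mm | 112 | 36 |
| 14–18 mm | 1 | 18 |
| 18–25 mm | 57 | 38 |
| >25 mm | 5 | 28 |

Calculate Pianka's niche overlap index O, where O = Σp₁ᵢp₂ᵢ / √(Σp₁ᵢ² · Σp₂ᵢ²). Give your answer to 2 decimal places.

Proportions for morphospecies III (n=243): 19/243=0.0782, 49/243=0.2016, 112/243=0.4609, 1/243=0.0041, 57/243=0.2346, 5/243=0.0206
Proportions for morphospecies II (n=190): 46/190=0.2421, 24/190=0.1263, 36/190=0.1895, 18/190=0.0947, 38/190=0.2000, 28/190=0.1474
Σ p₁ᵢp₂ᵢ = 0.018932 + 0.025462 + 0.087341 + 0.000388 + 0.046920 + 0.003036 = 0.182079
Σp_1ᵢ² = 0.0782² + 0.2016² + 0.4609² + 0.0041² + 0.2346² + 0.0206² = 0.006115 + 0.040643 + 0.212429 + 0.000017 + 0.055037 + 0.000424 = 0.314665
Σp_2ᵢ² = 0.2421² + 0.1263² + 0.1895² + 0.0947² + 0.2000² + 0.1474² = 0.058612 + 0.015952 + 0.035910 + 0.008968 + 0.040000 + 0.021727 = 0.181169
O = 0.182079 / √(0.314665 × 0.181169) = 0.182079 / 0.2387625 = 0.7626

0.76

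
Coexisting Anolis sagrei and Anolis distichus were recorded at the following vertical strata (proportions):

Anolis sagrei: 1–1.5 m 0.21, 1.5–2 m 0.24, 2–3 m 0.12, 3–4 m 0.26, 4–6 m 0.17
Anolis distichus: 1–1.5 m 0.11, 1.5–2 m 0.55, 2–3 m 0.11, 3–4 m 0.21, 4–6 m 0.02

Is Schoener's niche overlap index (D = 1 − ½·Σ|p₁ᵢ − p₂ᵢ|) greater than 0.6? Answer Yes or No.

Σ|p₁ᵢ − p₂ᵢ| = 0.10 + 0.31 + 0.01 + 0.05 + 0.15 = 0.62
D = 1 − ½ × 0.62 = 1 − 0.310 = 0.6900
D = 0.6900 > 0.6 → Yes.

Yes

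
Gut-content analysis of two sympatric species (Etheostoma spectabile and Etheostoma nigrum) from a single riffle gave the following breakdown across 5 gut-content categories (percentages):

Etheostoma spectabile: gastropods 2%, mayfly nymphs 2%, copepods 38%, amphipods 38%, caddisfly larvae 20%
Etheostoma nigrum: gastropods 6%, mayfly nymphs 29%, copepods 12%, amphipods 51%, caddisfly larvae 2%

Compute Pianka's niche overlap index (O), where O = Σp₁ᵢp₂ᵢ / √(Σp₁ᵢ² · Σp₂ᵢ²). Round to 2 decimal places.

0.72

Convert percentages to proportions (divide by 100).
Σ p₁ᵢp₂ᵢ = 0.0012 + 0.0058 + 0.0456 + 0.1938 + 0.0040 = 0.2504
Σp_1ᵢ² = 0.02² + 0.02² + 0.38² + 0.38² + 0.20² = 0.0004 + 0.0004 + 0.1444 + 0.1444 + 0.0400 = 0.3296
Σp_2ᵢ² = 0.06² + 0.29² + 0.12² + 0.51² + 0.02² = 0.0036 + 0.0841 + 0.0144 + 0.2601 + 0.0004 = 0.3626
O = 0.2504 / √(0.3296 × 0.3626) = 0.2504 / 0.34571 = 0.7243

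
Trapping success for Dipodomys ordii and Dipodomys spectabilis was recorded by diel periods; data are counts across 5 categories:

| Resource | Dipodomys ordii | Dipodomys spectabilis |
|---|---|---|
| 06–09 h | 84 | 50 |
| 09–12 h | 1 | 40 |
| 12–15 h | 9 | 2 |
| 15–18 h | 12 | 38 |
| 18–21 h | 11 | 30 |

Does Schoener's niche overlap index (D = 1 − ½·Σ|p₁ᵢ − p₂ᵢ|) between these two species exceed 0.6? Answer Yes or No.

Proportions for Dipodomys ordii (n=117): 84/117=0.7179, 1/117=0.0085, 9/117=0.0769, 12/117=0.1026, 11/117=0.0940
Proportions for Dipodomys spectabilis (n=160): 50/160=0.3125, 40/160=0.2500, 2/160=0.0125, 38/160=0.2375, 30/160=0.1875
Σ|p₁ᵢ − p₂ᵢ| = 0.4054 + 0.2415 + 0.0644 + 0.1349 + 0.0935 = 0.9397
D = 1 − ½ × 0.9397 = 1 − 0.46985 = 0.53015
D = 0.53015 < 0.6 → No.

No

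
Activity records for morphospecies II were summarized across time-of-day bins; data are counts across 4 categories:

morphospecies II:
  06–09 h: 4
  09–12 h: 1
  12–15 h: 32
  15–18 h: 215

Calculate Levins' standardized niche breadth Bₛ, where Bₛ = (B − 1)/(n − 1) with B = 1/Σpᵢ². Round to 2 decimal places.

0.11

Proportions for morphospecies II (n=252): 4/252=0.0159, 1/252=0.0040, 32/252=0.1270, 215/252=0.8532
Σpᵢ² = 0.0159² + 0.0040² + 0.1270² + 0.8532² = 0.000253 + 0.000016 + 0.016129 + 0.727950 = 0.744348
B = 1 / 0.744348 = 1.3435
Bₛ = (B − 1)/(n − 1) = (1.3435 − 1)/(4 − 1) = 0.3435/3 = 0.1145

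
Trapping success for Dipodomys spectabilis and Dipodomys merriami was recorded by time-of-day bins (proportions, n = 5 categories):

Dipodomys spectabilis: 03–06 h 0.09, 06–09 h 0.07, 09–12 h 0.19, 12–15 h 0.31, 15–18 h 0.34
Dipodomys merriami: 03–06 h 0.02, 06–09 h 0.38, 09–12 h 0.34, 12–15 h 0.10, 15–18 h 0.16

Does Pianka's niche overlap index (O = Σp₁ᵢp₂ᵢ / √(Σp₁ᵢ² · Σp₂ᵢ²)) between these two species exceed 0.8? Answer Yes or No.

Σ p₁ᵢp₂ᵢ = 0.0018 + 0.0266 + 0.0646 + 0.0310 + 0.0544 = 0.1784
Σp_1ᵢ² = 0.09² + 0.07² + 0.19² + 0.31² + 0.34² = 0.0081 + 0.0049 + 0.0361 + 0.0961 + 0.1156 = 0.2608
Σp_2ᵢ² = 0.02² + 0.38² + 0.34² + 0.10² + 0.16² = 0.0004 + 0.1444 + 0.1156 + 0.0100 + 0.0256 = 0.2960
O = 0.1784 / √(0.2608 × 0.2960) = 0.1784 / 0.27784 = 0.6421
O = 0.6421 < 0.8 → No.

No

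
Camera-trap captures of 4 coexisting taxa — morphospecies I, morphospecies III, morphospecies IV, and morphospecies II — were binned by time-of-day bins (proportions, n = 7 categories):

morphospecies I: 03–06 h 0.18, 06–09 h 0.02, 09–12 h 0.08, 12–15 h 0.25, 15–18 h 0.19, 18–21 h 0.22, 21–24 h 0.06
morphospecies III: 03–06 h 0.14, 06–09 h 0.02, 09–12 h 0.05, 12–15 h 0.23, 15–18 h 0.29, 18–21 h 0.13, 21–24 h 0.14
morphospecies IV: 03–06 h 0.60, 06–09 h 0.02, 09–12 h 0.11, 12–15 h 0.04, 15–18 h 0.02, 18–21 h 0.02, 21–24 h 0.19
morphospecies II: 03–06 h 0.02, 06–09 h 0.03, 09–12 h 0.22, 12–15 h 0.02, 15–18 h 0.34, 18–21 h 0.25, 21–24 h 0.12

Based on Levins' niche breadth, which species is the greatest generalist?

Σp_Iᵢ² = 0.18² + 0.02² + 0.08² + 0.25² + 0.19² + 0.22² + 0.06² = 0.0324 + 0.0004 + 0.0064 + 0.0625 + 0.0361 + 0.0484 + 0.0036 = 0.1898
B_I = 1 / 0.1898 = 5.2687
Σp_IIIᵢ² = 0.14² + 0.02² + 0.05² + 0.23² + 0.29² + 0.13² + 0.14² = 0.0196 + 0.0004 + 0.0025 + 0.0529 + 0.0841 + 0.0169 + 0.0196 = 0.1960
B_III = 1 / 0.1960 = 5.1020
Σp_IVᵢ² = 0.60² + 0.02² + 0.11² + 0.04² + 0.02² + 0.02² + 0.19² = 0.3600 + 0.0004 + 0.0121 + 0.0016 + 0.0004 + 0.0004 + 0.0361 = 0.4110
B_IV = 1 / 0.4110 = 2.4331
Σp_IIᵢ² = 0.02² + 0.03² + 0.22² + 0.02² + 0.34² + 0.25² + 0.12² = 0.0004 + 0.0009 + 0.0484 + 0.0004 + 0.1156 + 0.0625 + 0.0144 = 0.2426
B_II = 1 / 0.2426 = 4.1220
Highest B → broadest niche (most generalist): morphospecies I (B = 5.27).

morphospecies I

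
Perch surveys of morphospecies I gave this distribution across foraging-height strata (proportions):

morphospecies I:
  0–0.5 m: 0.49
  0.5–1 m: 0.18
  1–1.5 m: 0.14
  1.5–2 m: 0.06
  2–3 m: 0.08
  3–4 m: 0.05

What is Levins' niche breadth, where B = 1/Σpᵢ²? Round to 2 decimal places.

3.28

Σpᵢ² = 0.49² + 0.18² + 0.14² + 0.06² + 0.08² + 0.05² = 0.2401 + 0.0324 + 0.0196 + 0.0036 + 0.0064 + 0.0025 = 0.3046
B = 1 / 0.3046 = 3.2830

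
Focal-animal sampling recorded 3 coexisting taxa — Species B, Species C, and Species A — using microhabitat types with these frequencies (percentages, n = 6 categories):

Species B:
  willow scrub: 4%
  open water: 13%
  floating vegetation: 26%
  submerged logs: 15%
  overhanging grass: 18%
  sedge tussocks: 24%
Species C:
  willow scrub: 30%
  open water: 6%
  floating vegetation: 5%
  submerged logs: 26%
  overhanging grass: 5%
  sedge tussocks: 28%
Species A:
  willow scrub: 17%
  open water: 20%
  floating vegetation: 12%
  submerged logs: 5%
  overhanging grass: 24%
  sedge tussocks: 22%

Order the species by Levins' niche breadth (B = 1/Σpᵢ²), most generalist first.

Convert percentages to proportions (divide by 100).
Σp_Bᵢ² = 0.04² + 0.13² + 0.26² + 0.15² + 0.18² + 0.24² = 0.0016 + 0.0169 + 0.0676 + 0.0225 + 0.0324 + 0.0576 = 0.1986
B_B = 1 / 0.1986 = 5.0352
Σp_Cᵢ² = 0.30² + 0.06² + 0.05² + 0.26² + 0.05² + 0.28² = 0.0900 + 0.0036 + 0.0025 + 0.0676 + 0.0025 + 0.0784 = 0.2446
B_C = 1 / 0.2446 = 4.0883
Σp_Aᵢ² = 0.17² + 0.20² + 0.12² + 0.05² + 0.24² + 0.22² = 0.0289 + 0.0400 + 0.0144 + 0.0025 + 0.0576 + 0.0484 = 0.1918
B_A = 1 / 0.1918 = 5.2138
Ranking by B (broadest → narrowest): Species A (5.21) > Species B (5.04) > Species C (4.09)

Species A > Species B > Species C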